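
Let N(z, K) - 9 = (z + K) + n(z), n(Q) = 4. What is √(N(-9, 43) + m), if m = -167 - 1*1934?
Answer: I*√2054 ≈ 45.321*I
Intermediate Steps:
m = -2101 (m = -167 - 1934 = -2101)
N(z, K) = 13 + K + z (N(z, K) = 9 + ((z + K) + 4) = 9 + ((K + z) + 4) = 9 + (4 + K + z) = 13 + K + z)
√(N(-9, 43) + m) = √((13 + 43 - 9) - 2101) = √(47 - 2101) = √(-2054) = I*√2054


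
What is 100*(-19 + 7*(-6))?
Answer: -6100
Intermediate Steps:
100*(-19 + 7*(-6)) = 100*(-19 - 42) = 100*(-61) = -6100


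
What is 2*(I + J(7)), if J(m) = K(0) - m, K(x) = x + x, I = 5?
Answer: -4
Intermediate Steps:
K(x) = 2*x
J(m) = -m (J(m) = 2*0 - m = 0 - m = -m)
2*(I + J(7)) = 2*(5 - 1*7) = 2*(5 - 7) = 2*(-2) = -4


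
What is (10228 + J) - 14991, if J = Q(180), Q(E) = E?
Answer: -4583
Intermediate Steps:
J = 180
(10228 + J) - 14991 = (10228 + 180) - 14991 = 10408 - 14991 = -4583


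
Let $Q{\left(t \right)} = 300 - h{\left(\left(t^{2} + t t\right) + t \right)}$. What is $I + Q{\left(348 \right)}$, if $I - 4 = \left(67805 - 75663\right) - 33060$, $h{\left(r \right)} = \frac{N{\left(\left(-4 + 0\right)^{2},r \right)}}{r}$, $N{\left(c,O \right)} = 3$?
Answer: $- \frac{3283723129}{80852} \approx -40614.0$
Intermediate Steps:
$h{\left(r \right)} = \frac{3}{r}$
$I = -40914$ ($I = 4 + \left(\left(67805 - 75663\right) - 33060\right) = 4 - 40918 = -40914$)
$Q{\left(t \right)} = 300 - \frac{3}{t + 2 t^{2}}$ ($Q{\left(t \right)} = 300 - \frac{3}{\left(t^{2} + t t\right) + t} = 300 - \frac{3}{\left(t^{2} + t^{2}\right) + t} = 300 - \frac{3}{2 t^{2} + t} = 300 - \frac{3}{t + 2 t^{2}}$)
$I + Q{\left(348 \right)} = -40914 + \left(300 - \frac{3}{348 \left(1 + 2 \cdot 348\right)}\right) = -40914 + \left(300 - \frac{1}{116 \left(1 + 696\right)}\right) = -40914 + \left(300 - \frac{1}{116 \cdot 697}\right) = -40914 + \left(300 - \frac{1}{116} \cdot \frac{1}{697}\right) = -40914 + \left(300 - \frac{1}{80852}\right) = -40914 + \frac{24255599}{80852} = - \frac{3283723129}{80852}$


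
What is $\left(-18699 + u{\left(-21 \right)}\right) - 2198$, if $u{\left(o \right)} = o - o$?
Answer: $-20897$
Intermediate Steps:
$u{\left(o \right)} = 0$
$\left(-18699 + u{\left(-21 \right)}\right) - 2198 = \left(-18699 + 0\right) - 2198 = -18699 - 2198 = -20897$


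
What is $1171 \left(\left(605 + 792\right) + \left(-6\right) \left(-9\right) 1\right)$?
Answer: $1699121$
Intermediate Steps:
$1171 \left(\left(605 + 792\right) + \left(-6\right) \left(-9\right) 1\right) = 1171 \left(1397 + 54 \cdot 1\right) = 1171 \left(1397 + 54\right) = 1171 \cdot 1451 = 1699121$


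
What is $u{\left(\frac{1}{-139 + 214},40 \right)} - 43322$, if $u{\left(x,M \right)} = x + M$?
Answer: $- \frac{3246149}{75} \approx -43282.0$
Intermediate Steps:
$u{\left(x,M \right)} = M + x$
$u{\left(\frac{1}{-139 + 214},40 \right)} - 43322 = \left(40 + \frac{1}{-139 + 214}\right) - 43322 = \left(40 + \frac{1}{75}\right) - 43322 = \frac{3001}{75} - 43322 = - \frac{3246149}{75}$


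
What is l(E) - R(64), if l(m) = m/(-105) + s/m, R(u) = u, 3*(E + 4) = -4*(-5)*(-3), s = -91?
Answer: -50383/840 ≈ -59.980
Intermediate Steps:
E = -24 (E = -4 + (-4*(-5)*(-3))/3 = -4 + (20*(-3))/3 = -4 + (⅓)*(-60) = -4 - 20 = -24)
l(m) = -91/m - m/105 (l(m) = m/(-105) - 91/m = m*(-1/105) - 91/m = -m/105 - 91/m = -91/m - m/105)
l(E) - R(64) = (-91/(-24) - 1/105*(-24)) - 1*64 = (-91*(-1/24) + 8/35) - 64 = (91/24 + 8/35) - 64 = 3377/840 - 64 = -50383/840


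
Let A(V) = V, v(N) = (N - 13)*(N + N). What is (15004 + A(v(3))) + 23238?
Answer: 38182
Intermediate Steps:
v(N) = 2*N*(-13 + N) (v(N) = (-13 + N)*(2*N) = 2*N*(-13 + N))
(15004 + A(v(3))) + 23238 = (15004 + 2*3*(-13 + 3)) + 23238 = (15004 + 2*3*(-10)) + 23238 = (15004 - 60) + 23238 = 14944 + 23238 = 38182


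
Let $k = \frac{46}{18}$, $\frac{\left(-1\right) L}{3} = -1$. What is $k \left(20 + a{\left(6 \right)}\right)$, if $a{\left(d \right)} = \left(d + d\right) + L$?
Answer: $\frac{805}{9} \approx 89.444$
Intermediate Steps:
$L = 3$ ($L = \left(-3\right) \left(-1\right) = 3$)
$a{\left(d \right)} = 3 + 2 d$ ($a{\left(d \right)} = \left(d + d\right) + 3 = 2 d + 3 = 3 + 2 d$)
$k = \frac{23}{9}$ ($k = 46 \cdot \frac{1}{18} = \frac{23}{9} \approx 2.5556$)
$k \left(20 + a{\left(6 \right)}\right) = \frac{23 \left(20 + \left(3 + 2 \cdot 6\right)\right)}{9} = \frac{23 \left(20 + \left(3 + 12\right)\right)}{9} = \frac{23 \left(20 + 15\right)}{9} = \frac{23}{9} \cdot 35 = \frac{805}{9}$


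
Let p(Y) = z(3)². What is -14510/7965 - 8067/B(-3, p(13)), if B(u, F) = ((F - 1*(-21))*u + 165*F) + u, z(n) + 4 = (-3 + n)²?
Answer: -6727061/1341306 ≈ -5.0153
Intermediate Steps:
z(n) = -4 + (-3 + n)²
p(Y) = 16 (p(Y) = (-4 + (-3 + 3)²)² = (-4 + 0²)² = (-4 + 0)² = (-4)² = 16)
B(u, F) = u + 165*F + u*(21 + F) (B(u, F) = ((F + 21)*u + 165*F) + u = ((21 + F)*u + 165*F) + u = (u*(21 + F) + 165*F) + u = (165*F + u*(21 + F)) + u = u + 165*F + u*(21 + F))
-14510/7965 - 8067/B(-3, p(13)) = -14510/7965 - 8067/(22*(-3) + 165*16 + 16*(-3)) = -14510*1/7965 - 8067/(-66 + 2640 - 48) = -2902/1593 - 8067/2526 = -2902/1593 - 8067*1/2526 = -2902/1593 - 2689/842 = -6727061/1341306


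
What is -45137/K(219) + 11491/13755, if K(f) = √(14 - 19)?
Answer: 11491/13755 + 45137*I*√5/5 ≈ 0.83541 + 20186.0*I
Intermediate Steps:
K(f) = I*√5 (K(f) = √(-5) = I*√5)
-45137/K(219) + 11491/13755 = -45137*(-I*√5/5) + 11491/13755 = -(-45137)*I*√5/5 + 11491*(1/13755) = 45137*I*√5/5 + 11491/13755 = 11491/13755 + 45137*I*√5/5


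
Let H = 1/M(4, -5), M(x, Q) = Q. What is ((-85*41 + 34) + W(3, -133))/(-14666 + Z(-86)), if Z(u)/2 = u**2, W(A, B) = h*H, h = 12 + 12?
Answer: -17279/630 ≈ -27.427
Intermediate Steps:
h = 24
H = -1/5 (H = 1/(-5) = -1/5 ≈ -0.20000)
W(A, B) = -24/5 (W(A, B) = 24*(-1/5) = -24/5)
Z(u) = 2*u**2
((-85*41 + 34) + W(3, -133))/(-14666 + Z(-86)) = ((-85*41 + 34) - 24/5)/(-14666 + 2*(-86)**2) = ((-3485 + 34) - 24/5)/(-14666 + 2*7396) = (-3451 - 24/5)/(-14666 + 14792) = -17279/5/126 = -17279/5*1/126 = -17279/630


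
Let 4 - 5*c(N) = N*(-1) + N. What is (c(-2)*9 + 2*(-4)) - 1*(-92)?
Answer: 456/5 ≈ 91.200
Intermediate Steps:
c(N) = 4/5 (c(N) = 4/5 - (N*(-1) + N)/5 = 4/5 - (-N + N)/5 = 4/5 - 1/5*0 = 4/5 + 0 = 4/5)
(c(-2)*9 + 2*(-4)) - 1*(-92) = ((4/5)*9 + 2*(-4)) - 1*(-92) = (36/5 - 8) + 92 = -4/5 + 92 = 456/5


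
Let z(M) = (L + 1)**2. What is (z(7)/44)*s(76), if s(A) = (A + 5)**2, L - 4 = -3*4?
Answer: 321489/44 ≈ 7306.6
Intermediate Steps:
L = -8 (L = 4 - 3*4 = 4 - 12 = -8)
s(A) = (5 + A)**2
z(M) = 49 (z(M) = (-8 + 1)**2 = (-7)**2 = 49)
(z(7)/44)*s(76) = (49/44)*(5 + 76)**2 = (49*(1/44))*81**2 = (49/44)*6561 = 321489/44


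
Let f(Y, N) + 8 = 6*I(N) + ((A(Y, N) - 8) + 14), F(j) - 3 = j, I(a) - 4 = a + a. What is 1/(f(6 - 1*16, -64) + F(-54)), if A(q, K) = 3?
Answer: -1/794 ≈ -0.0012594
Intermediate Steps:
I(a) = 4 + 2*a (I(a) = 4 + (a + a) = 4 + 2*a)
F(j) = 3 + j
f(Y, N) = 25 + 12*N (f(Y, N) = -8 + (6*(4 + 2*N) + ((3 - 8) + 14)) = -8 + ((24 + 12*N) + (-5 + 14)) = -8 + ((24 + 12*N) + 9) = -8 + (33 + 12*N) = 25 + 12*N)
1/(f(6 - 1*16, -64) + F(-54)) = 1/((25 + 12*(-64)) + (3 - 54)) = 1/((25 - 768) - 51) = 1/(-743 - 51) = 1/(-794) = -1/794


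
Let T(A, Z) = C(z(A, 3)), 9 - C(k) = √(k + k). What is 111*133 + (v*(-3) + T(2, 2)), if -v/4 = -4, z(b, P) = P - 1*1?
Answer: 14722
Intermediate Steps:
z(b, P) = -1 + P (z(b, P) = P - 1 = -1 + P)
v = 16 (v = -4*(-4) = 16)
C(k) = 9 - √2*√k (C(k) = 9 - √(k + k) = 9 - √(2*k) = 9 - √2*√k)
T(A, Z) = 7 (T(A, Z) = 9 - √2*√(-1 + 3) = 9 - √2*√2 = 9 - 2 = 7)
111*133 + (v*(-3) + T(2, 2)) = 111*133 + (16*(-3) + 7) = 14763 + (-48 + 7) = 14763 - 41 = 14722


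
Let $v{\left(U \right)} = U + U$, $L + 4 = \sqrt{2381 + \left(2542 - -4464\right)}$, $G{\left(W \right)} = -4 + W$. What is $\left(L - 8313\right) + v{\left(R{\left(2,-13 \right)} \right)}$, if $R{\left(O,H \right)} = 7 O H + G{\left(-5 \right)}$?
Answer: $-8699 + 3 \sqrt{1043} \approx -8602.1$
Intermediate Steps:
$R{\left(O,H \right)} = -9 + 7 H O$ ($R{\left(O,H \right)} = 7 O H - 9 = 7 H O - 9 = -9 + 7 H O$)
$L = -4 + 3 \sqrt{1043}$ ($L = -4 + \sqrt{2381 + \left(2542 - -4464\right)} = -4 + \sqrt{2381 + \left(2542 + 4464\right)} = -4 + \sqrt{2381 + 7006} = -4 + \sqrt{9387} = -4 + 3 \sqrt{1043} \approx 92.886$)
$v{\left(U \right)} = 2 U$
$\left(L - 8313\right) + v{\left(R{\left(2,-13 \right)} \right)} = \left(\left(-4 + 3 \sqrt{1043}\right) - 8313\right) + 2 \left(-9 + 7 \left(-13\right) 2\right) = \left(-8317 + 3 \sqrt{1043}\right) + 2 \left(-9 - 182\right) = \left(-8317 + 3 \sqrt{1043}\right) + 2 \left(-191\right) = \left(-8317 + 3 \sqrt{1043}\right) - 382 = -8699 + 3 \sqrt{1043}$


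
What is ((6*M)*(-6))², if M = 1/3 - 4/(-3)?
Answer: 3600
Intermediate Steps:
M = 5/3 (M = 1*(⅓) - 4*(-⅓) = ⅓ + 4/3 = 5/3 ≈ 1.6667)
((6*M)*(-6))² = ((6*(5/3))*(-6))² = (10*(-6))² = (-60)² = 3600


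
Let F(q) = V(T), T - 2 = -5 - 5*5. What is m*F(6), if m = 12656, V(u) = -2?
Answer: -25312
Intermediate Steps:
T = -28 (T = 2 + (-5 - 5*5) = 2 + (-5 - 25) = 2 - 30 = -28)
F(q) = -2
m*F(6) = 12656*(-2) = -25312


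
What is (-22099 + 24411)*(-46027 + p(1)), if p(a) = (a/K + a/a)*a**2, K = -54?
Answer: -2873128180/27 ≈ -1.0641e+8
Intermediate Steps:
p(a) = a**2*(1 - a/54) (p(a) = (a/(-54) + a/a)*a**2 = (a*(-1/54) + 1)*a**2 = (-a/54 + 1)*a**2 = (1 - a/54)*a**2 = a**2*(1 - a/54))
(-22099 + 24411)*(-46027 + p(1)) = (-22099 + 24411)*(-46027 + (1/54)*1**2*(54 - 1*1)) = 2312*(-46027 + (1/54)*1*(54 - 1)) = 2312*(-46027 + (1/54)*1*53) = 2312*(-46027 + 53/54) = 2312*(-2485405/54) = -2873128180/27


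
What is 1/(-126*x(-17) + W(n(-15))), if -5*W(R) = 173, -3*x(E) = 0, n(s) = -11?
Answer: -5/173 ≈ -0.028902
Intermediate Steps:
x(E) = 0 (x(E) = -⅓*0 = 0)
W(R) = -173/5 (W(R) = -⅕*173 = -173/5)
1/(-126*x(-17) + W(n(-15))) = 1/(-126*0 - 173/5) = 1/(0 - 173/5) = 1/(-173/5) = -5/173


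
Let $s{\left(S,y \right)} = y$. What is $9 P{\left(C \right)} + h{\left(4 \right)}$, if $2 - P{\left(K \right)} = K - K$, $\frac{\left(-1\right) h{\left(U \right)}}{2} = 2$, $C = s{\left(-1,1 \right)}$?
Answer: $14$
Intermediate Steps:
$C = 1$
$h{\left(U \right)} = -4$ ($h{\left(U \right)} = \left(-2\right) 2 = -4$)
$P{\left(K \right)} = 2$ ($P{\left(K \right)} = 2 - \left(K - K\right) = 2 - 0 = 2 + 0 = 2$)
$9 P{\left(C \right)} + h{\left(4 \right)} = 9 \cdot 2 - 4 = 18 - 4 = 14$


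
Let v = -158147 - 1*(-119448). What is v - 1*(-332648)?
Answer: 293949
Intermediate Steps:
v = -38699 (v = -158147 + 119448 = -38699)
v - 1*(-332648) = -38699 - 1*(-332648) = -38699 + 332648 = 293949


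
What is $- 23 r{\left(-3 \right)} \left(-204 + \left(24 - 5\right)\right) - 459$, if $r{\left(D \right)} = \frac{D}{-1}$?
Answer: $12306$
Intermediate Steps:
$r{\left(D \right)} = - D$ ($r{\left(D \right)} = D \left(-1\right) = - D$)
$- 23 r{\left(-3 \right)} \left(-204 + \left(24 - 5\right)\right) - 459 = - 23 \left(\left(-1\right) \left(-3\right)\right) \left(-204 + \left(24 - 5\right)\right) - 459 = \left(-23\right) 3 \left(-204 + 19\right) - 459 = \left(-69\right) \left(-185\right) - 459 = 12765 - 459 = 12306$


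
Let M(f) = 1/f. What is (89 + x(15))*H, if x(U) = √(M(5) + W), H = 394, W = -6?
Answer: 35066 + 394*I*√145/5 ≈ 35066.0 + 948.88*I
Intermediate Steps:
M(f) = 1/f
x(U) = I*√145/5 (x(U) = √(1/5 - 6) = √(⅕ - 6) = √(-29/5) = I*√145/5)
(89 + x(15))*H = (89 + I*√145/5)*394 = 35066 + 394*I*√145/5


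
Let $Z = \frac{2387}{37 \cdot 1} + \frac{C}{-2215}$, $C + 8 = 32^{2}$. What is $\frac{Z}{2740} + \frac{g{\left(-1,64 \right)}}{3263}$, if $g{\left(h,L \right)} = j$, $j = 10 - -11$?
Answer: $\frac{21845177919}{732728512100} \approx 0.029813$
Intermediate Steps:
$j = 21$ ($j = 10 + 11 = 21$)
$C = 1016$ ($C = -8 + 32^{2} = -8 + 1024 = 1016$)
$Z = \frac{5249613}{81955}$ ($Z = \frac{2387}{37 \cdot 1} + \frac{1016}{-2215} = \frac{2387}{37} + 1016 \left(- \frac{1}{2215}\right) = 2387 \cdot \frac{1}{37} - \frac{1016}{2215} = \frac{2387}{37} - \frac{1016}{2215} = \frac{5249613}{81955} \approx 64.055$)
$g{\left(h,L \right)} = 21$
$\frac{Z}{2740} + \frac{g{\left(-1,64 \right)}}{3263} = \frac{5249613}{81955 \cdot 2740} + \frac{21}{3263} = \frac{5249613}{81955} \cdot \frac{1}{2740} + 21 \cdot \frac{1}{3263} = \frac{5249613}{224556700} + \frac{21}{3263} = \frac{21845177919}{732728512100}$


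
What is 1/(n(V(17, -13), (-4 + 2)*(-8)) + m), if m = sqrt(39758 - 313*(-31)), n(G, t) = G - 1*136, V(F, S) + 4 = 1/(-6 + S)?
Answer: 16853/3591500 + 361*sqrt(49461)/10774500 ≈ 0.012144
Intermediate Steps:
V(F, S) = -4 + 1/(-6 + S)
n(G, t) = -136 + G (n(G, t) = G - 136 = -136 + G)
m = sqrt(49461) (m = sqrt(39758 + 9703) = sqrt(49461) ≈ 222.40)
1/(n(V(17, -13), (-4 + 2)*(-8)) + m) = 1/((-136 + (25 - 4*(-13))/(-6 - 13)) + sqrt(49461)) = 1/((-136 + (25 + 52)/(-19)) + sqrt(49461)) = 1/((-136 - 1/19*77) + sqrt(49461)) = 1/((-136 - 77/19) + sqrt(49461)) = 1/(-2661/19 + sqrt(49461))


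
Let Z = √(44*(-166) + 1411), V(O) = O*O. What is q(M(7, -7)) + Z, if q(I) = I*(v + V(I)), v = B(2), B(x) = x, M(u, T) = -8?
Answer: -528 + I*√5893 ≈ -528.0 + 76.766*I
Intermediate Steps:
V(O) = O²
v = 2
q(I) = I*(2 + I²)
Z = I*√5893 (Z = √(-7304 + 1411) = √(-5893) = I*√5893 ≈ 76.766*I)
q(M(7, -7)) + Z = -8*(2 + (-8)²) + I*√5893 = -8*(2 + 64) + I*√5893 = -8*66 + I*√5893 = -528 + I*√5893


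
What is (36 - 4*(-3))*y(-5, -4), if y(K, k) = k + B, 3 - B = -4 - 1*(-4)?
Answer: -48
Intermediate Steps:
B = 3 (B = 3 - (-4 - 1*(-4)) = 3 - (-4 + 4) = 3 - 1*0 = 3 + 0 = 3)
y(K, k) = 3 + k (y(K, k) = k + 3 = 3 + k)
(36 - 4*(-3))*y(-5, -4) = (36 - 4*(-3))*(3 - 4) = (36 + 12)*(-1) = 48*(-1) = -48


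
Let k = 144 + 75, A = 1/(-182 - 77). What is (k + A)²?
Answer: 3217158400/67081 ≈ 47959.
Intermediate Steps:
A = -1/259 (A = 1/(-259) = -1/259 ≈ -0.0038610)
k = 219
(k + A)² = (219 - 1/259)² = (56720/259)² = 3217158400/67081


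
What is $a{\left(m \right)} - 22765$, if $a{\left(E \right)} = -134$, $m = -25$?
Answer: $-22899$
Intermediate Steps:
$a{\left(m \right)} - 22765 = -134 - 22765 = -22899$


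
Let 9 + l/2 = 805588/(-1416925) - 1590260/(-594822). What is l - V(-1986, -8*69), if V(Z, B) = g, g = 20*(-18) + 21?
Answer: 137046412742339/421409081175 ≈ 325.21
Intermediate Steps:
g = -339 (g = -360 + 21 = -339)
V(Z, B) = -339
l = -5811265775986/421409081175 (l = -18 + 2*(805588/(-1416925) - 1590260/(-594822)) = -18 + 2*(805588*(-1/1416925) - 1590260*(-1/594822)) = -18 + 2*(-805588/1416925 + 795130/297411) = -18 + 2*(887048842582/421409081175) = -18 + 1774097685164/421409081175 = -5811265775986/421409081175 ≈ -13.790)
l - V(-1986, -8*69) = -5811265775986/421409081175 - 1*(-339) = -5811265775986/421409081175 + 339 = 137046412742339/421409081175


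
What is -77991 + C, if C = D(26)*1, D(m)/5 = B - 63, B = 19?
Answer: -78211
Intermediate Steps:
D(m) = -220 (D(m) = 5*(19 - 63) = 5*(-44) = -220)
C = -220 (C = -220*1 = -220)
-77991 + C = -77991 - 220 = -78211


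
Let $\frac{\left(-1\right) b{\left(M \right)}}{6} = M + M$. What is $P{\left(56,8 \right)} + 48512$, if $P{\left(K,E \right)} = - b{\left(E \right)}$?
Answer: $48608$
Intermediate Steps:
$b{\left(M \right)} = - 12 M$ ($b{\left(M \right)} = - 6 \left(M + M\right) = - 6 \cdot 2 M = - 12 M$)
$P{\left(K,E \right)} = 12 E$ ($P{\left(K,E \right)} = - \left(-12\right) E = 12 E$)
$P{\left(56,8 \right)} + 48512 = 12 \cdot 8 + 48512 = 96 + 48512 = 48608$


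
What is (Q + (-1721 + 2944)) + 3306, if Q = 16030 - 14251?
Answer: 6308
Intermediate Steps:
Q = 1779
(Q + (-1721 + 2944)) + 3306 = (1779 + (-1721 + 2944)) + 3306 = (1779 + 1223) + 3306 = 3002 + 3306 = 6308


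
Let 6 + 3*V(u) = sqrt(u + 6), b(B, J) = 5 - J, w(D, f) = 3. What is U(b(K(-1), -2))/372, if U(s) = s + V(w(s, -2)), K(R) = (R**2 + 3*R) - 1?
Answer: 1/62 ≈ 0.016129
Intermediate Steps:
K(R) = -1 + R**2 + 3*R
V(u) = -2 + sqrt(6 + u)/3 (V(u) = -2 + sqrt(u + 6)/3 = -2 + sqrt(6 + u)/3)
U(s) = -1 + s (U(s) = s + (-2 + sqrt(6 + 3)/3) = s + (-2 + sqrt(9)/3) = s + (-2 + (1/3)*3) = s + (-2 + 1) = s - 1 = -1 + s)
U(b(K(-1), -2))/372 = (-1 + (5 - 1*(-2)))/372 = (-1 + (5 + 2))*(1/372) = (-1 + 7)*(1/372) = 6*(1/372) = 1/62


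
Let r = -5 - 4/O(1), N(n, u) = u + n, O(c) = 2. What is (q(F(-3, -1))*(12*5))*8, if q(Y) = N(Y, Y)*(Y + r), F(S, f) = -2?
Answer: 17280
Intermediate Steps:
N(n, u) = n + u
r = -7 (r = -5 - 4/2 = -5 - 4*1/2 = -5 - 2 = -7)
q(Y) = 2*Y*(-7 + Y) (q(Y) = (Y + Y)*(Y - 7) = (2*Y)*(-7 + Y) = 2*Y*(-7 + Y))
(q(F(-3, -1))*(12*5))*8 = ((2*(-2)*(-7 - 2))*(12*5))*8 = ((2*(-2)*(-9))*60)*8 = (36*60)*8 = 2160*8 = 17280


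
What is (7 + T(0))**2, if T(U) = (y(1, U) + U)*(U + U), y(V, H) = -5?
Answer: 49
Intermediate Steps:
T(U) = 2*U*(-5 + U) (T(U) = (-5 + U)*(U + U) = (-5 + U)*(2*U) = 2*U*(-5 + U))
(7 + T(0))**2 = (7 + 2*0*(-5 + 0))**2 = (7 + 2*0*(-5))**2 = (7 + 0)**2 = 7**2 = 49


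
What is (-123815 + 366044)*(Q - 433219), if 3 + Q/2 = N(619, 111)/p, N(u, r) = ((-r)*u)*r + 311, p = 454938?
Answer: -723405045980669/6893 ≈ -1.0495e+11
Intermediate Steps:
N(u, r) = 311 - u*r² (N(u, r) = (-r*u)*r + 311 = -u*r² + 311 = 311 - u*r²)
Q = -817382/20679 (Q = -6 + 2*((311 - 1*619*111²)/454938) = -6 + 2*((311 - 1*619*12321)*(1/454938)) = -6 + 2*((311 - 7626699)*(1/454938)) = -6 + 2*(-7626388*1/454938) = -6 + 2*(-346654/20679) = -6 - 693308/20679 = -817382/20679 ≈ -39.527)
(-123815 + 366044)*(Q - 433219) = (-123815 + 366044)*(-817382/20679 - 433219) = 242229*(-8959353083/20679) = -723405045980669/6893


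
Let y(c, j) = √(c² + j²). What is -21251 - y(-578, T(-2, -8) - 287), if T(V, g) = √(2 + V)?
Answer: -21251 - √416453 ≈ -21896.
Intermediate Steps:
-21251 - y(-578, T(-2, -8) - 287) = -21251 - √((-578)² + (√(2 - 2) - 287)²) = -21251 - √(334084 + (√0 - 287)²) = -21251 - √(334084 + (0 - 287)²) = -21251 - √(334084 + (-287)²) = -21251 - √(334084 + 82369) = -21251 - √416453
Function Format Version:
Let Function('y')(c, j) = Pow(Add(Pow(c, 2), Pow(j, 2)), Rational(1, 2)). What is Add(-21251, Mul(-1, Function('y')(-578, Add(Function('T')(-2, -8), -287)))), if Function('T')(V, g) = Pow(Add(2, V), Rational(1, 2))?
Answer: Add(-21251, Mul(-1, Pow(416453, Rational(1, 2)))) ≈ -21896.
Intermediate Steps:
Add(-21251, Mul(-1, Function('y')(-578, Add(Function('T')(-2, -8), -287)))) = Add(-21251, Mul(-1, Pow(Add(Pow(-578, 2), Pow(Add(Pow(Add(2, -2), Rational(1, 2)), -287), 2)), Rational(1, 2)))) = Add(-21251, Mul(-1, Pow(Add(334084, Pow(Add(Pow(0, Rational(1, 2)), -287), 2)), Rational(1, 2)))) = Add(-21251, Mul(-1, Pow(Add(334084, Pow(Add(0, -287), 2)), Rational(1, 2)))) = Add(-21251, Mul(-1, Pow(Add(334084, Pow(-287, 2)), Rational(1, 2)))) = Add(-21251, Mul(-1, Pow(Add(334084, 82369), Rational(1, 2)))) = Add(-21251, Mul(-1, Pow(416453, Rational(1, 2))))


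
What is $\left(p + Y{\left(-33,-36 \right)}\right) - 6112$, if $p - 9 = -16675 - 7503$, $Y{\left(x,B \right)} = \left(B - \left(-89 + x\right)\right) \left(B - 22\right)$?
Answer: $-35269$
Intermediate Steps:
$Y{\left(x,B \right)} = \left(-22 + B\right) \left(89 + B - x\right)$ ($Y{\left(x,B \right)} = \left(89 + B - x\right) \left(-22 + B\right) = \left(-22 + B\right) \left(89 + B - x\right)$)
$p = -24169$ ($p = 9 - 24178 = -24169$)
$\left(p + Y{\left(-33,-36 \right)}\right) - 6112 = \left(-24169 + \left(-1958 + \left(-36\right)^{2} + 22 \left(-33\right) + 67 \left(-36\right) - \left(-36\right) \left(-33\right)\right)\right) - 6112 = \left(-24169 - 4988\right) - 6112 = -29157 - 6112 = -35269$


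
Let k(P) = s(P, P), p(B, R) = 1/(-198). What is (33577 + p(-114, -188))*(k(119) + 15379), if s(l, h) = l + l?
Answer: 103825642165/198 ≈ 5.2437e+8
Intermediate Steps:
s(l, h) = 2*l
p(B, R) = -1/198
k(P) = 2*P
(33577 + p(-114, -188))*(k(119) + 15379) = (33577 - 1/198)*(2*119 + 15379) = 6648245*(238 + 15379)/198 = (6648245/198)*15617 = 103825642165/198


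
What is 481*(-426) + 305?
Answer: -204601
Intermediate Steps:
481*(-426) + 305 = -204906 + 305 = -204601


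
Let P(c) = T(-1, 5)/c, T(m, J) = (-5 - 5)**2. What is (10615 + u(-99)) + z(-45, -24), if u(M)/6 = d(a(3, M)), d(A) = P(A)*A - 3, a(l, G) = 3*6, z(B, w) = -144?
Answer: 11053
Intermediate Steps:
T(m, J) = 100 (T(m, J) = (-10)**2 = 100)
P(c) = 100/c
a(l, G) = 18
d(A) = 97 (d(A) = (100/A)*A - 3 = 100 - 3 = 97)
u(M) = 582 (u(M) = 6*97 = 582)
(10615 + u(-99)) + z(-45, -24) = (10615 + 582) - 144 = 11197 - 144 = 11053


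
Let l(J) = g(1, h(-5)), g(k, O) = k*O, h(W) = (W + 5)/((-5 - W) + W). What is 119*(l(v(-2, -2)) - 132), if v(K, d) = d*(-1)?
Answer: -15708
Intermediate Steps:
h(W) = -1 - W/5 (h(W) = (5 + W)/(-5) = (5 + W)*(-⅕) = -1 - W/5)
g(k, O) = O*k
v(K, d) = -d
l(J) = 0 (l(J) = (-1 - ⅕*(-5))*1 = (-1 + 1)*1 = 0*1 = 0)
119*(l(v(-2, -2)) - 132) = 119*(0 - 132) = 119*(-132) = -15708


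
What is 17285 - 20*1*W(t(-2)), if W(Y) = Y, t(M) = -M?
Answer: 17245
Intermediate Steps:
17285 - 20*1*W(t(-2)) = 17285 - 20*1*(-1*(-2)) = 17285 - 20*2 = 17285 - 1*40 = 17285 - 40 = 17245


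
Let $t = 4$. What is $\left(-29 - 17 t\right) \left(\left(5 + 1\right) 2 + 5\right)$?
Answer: $-1649$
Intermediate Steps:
$\left(-29 - 17 t\right) \left(\left(5 + 1\right) 2 + 5\right) = \left(-29 - 68\right) \left(\left(5 + 1\right) 2 + 5\right) = \left(-29 - 68\right) \left(6 \cdot 2 + 5\right) = - 97 \left(12 + 5\right) = \left(-97\right) 17 = -1649$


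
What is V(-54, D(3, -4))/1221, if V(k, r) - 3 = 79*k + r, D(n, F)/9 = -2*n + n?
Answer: -130/37 ≈ -3.5135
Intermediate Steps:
D(n, F) = -9*n (D(n, F) = 9*(-2*n + n) = 9*(-n) = -9*n)
V(k, r) = 3 + r + 79*k (V(k, r) = 3 + (79*k + r) = 3 + (r + 79*k) = 3 + r + 79*k)
V(-54, D(3, -4))/1221 = (3 - 9*3 + 79*(-54))/1221 = (3 - 27 - 4266)*(1/1221) = -4290*1/1221 = -130/37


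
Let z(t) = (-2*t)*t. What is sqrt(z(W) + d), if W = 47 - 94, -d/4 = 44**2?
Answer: I*sqrt(12162) ≈ 110.28*I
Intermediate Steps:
d = -7744 (d = -4*44**2 = -4*1936 = -7744)
W = -47
z(t) = -2*t**2
sqrt(z(W) + d) = sqrt(-2*(-47)**2 - 7744) = sqrt(-2*2209 - 7744) = sqrt(-4418 - 7744) = sqrt(-12162) = I*sqrt(12162)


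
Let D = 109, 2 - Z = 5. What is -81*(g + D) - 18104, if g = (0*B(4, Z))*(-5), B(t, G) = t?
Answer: -26933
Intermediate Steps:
Z = -3 (Z = 2 - 1*5 = 2 - 5 = -3)
g = 0 (g = (0*4)*(-5) = 0*(-5) = 0)
-81*(g + D) - 18104 = -81*(0 + 109) - 18104 = -81*109 - 18104 = -8829 - 18104 = -26933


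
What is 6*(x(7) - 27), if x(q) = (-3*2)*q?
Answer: -414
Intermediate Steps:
x(q) = -6*q
6*(x(7) - 27) = 6*(-6*7 - 27) = 6*(-42 - 27) = 6*(-69) = -414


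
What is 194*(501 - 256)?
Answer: 47530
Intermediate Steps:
194*(501 - 256) = 194*245 = 47530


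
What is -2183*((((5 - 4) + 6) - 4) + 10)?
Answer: -28379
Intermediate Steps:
-2183*((((5 - 4) + 6) - 4) + 10) = -2183*(((1 + 6) - 4) + 10) = -2183*((7 - 4) + 10) = -2183*(3 + 10) = -2183*13 = -28379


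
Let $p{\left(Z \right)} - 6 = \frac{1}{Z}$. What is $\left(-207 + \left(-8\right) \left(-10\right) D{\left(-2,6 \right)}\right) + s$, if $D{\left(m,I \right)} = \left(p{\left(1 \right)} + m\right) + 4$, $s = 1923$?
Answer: $2436$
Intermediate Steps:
$p{\left(Z \right)} = 6 + \frac{1}{Z}$
$D{\left(m,I \right)} = 11 + m$ ($D{\left(m,I \right)} = \left(\left(6 + 1^{-1}\right) + m\right) + 4 = \left(\left(6 + 1\right) + m\right) + 4 = \left(7 + m\right) + 4 = 11 + m$)
$\left(-207 + \left(-8\right) \left(-10\right) D{\left(-2,6 \right)}\right) + s = \left(-207 + \left(-8\right) \left(-10\right) \left(11 - 2\right)\right) + 1923 = \left(-207 + 80 \cdot 9\right) + 1923 = \left(-207 + 720\right) + 1923 = 513 + 1923 = 2436$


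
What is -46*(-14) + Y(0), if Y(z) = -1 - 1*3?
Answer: 640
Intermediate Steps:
Y(z) = -4 (Y(z) = -1 - 3 = -4)
-46*(-14) + Y(0) = -46*(-14) - 4 = 644 - 4 = 640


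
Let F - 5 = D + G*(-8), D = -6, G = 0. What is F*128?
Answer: -128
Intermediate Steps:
F = -1 (F = 5 + (-6 + 0*(-8)) = 5 + (-6 + 0) = 5 - 6 = -1)
F*128 = -1*128 = -128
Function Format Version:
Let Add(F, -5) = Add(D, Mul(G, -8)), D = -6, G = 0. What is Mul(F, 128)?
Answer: -128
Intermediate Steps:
F = -1 (F = Add(5, Add(-6, Mul(0, -8))) = Add(5, Add(-6, 0)) = Add(5, -6) = -1)
Mul(F, 128) = Mul(-1, 128) = -128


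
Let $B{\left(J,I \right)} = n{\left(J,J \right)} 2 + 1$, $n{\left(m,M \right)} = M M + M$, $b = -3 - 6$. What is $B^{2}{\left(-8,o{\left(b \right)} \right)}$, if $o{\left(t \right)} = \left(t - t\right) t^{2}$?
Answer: $12769$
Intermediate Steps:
$b = -9$ ($b = -3 - 6 = -9$)
$n{\left(m,M \right)} = M + M^{2}$ ($n{\left(m,M \right)} = M^{2} + M = M + M^{2}$)
$o{\left(t \right)} = 0$ ($o{\left(t \right)} = 0 t^{2} = 0$)
$B{\left(J,I \right)} = 1 + 2 J \left(1 + J\right)$ ($B{\left(J,I \right)} = J \left(1 + J\right) 2 + 1 = 2 J \left(1 + J\right) + 1 = 1 + 2 J \left(1 + J\right)$)
$B^{2}{\left(-8,o{\left(b \right)} \right)} = \left(1 + 2 \left(-8\right) \left(1 - 8\right)\right)^{2} = \left(1 + 2 \left(-8\right) \left(-7\right)\right)^{2} = \left(1 + 112\right)^{2} = 113^{2} = 12769$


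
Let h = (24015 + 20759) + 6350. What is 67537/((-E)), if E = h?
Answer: -67537/51124 ≈ -1.3210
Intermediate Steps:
h = 51124 (h = 44774 + 6350 = 51124)
E = 51124
67537/((-E)) = 67537/((-1*51124)) = 67537/(-51124) = 67537*(-1/51124) = -67537/51124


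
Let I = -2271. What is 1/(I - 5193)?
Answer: -1/7464 ≈ -0.00013398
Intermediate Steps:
1/(I - 5193) = 1/(-2271 - 5193) = 1/(-7464) = -1/7464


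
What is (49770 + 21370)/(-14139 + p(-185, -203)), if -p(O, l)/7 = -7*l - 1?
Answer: -71140/24079 ≈ -2.9544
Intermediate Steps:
p(O, l) = 7 + 49*l (p(O, l) = -7*(-7*l - 1) = -7*(-1 - 7*l) = 7 + 49*l)
(49770 + 21370)/(-14139 + p(-185, -203)) = (49770 + 21370)/(-14139 + (7 + 49*(-203))) = 71140/(-14139 + (7 - 9947)) = 71140/(-14139 - 9940) = 71140/(-24079) = 71140*(-1/24079) = -71140/24079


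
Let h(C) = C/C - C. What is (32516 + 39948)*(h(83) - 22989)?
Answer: -1671816944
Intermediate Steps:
h(C) = 1 - C
(32516 + 39948)*(h(83) - 22989) = (32516 + 39948)*((1 - 1*83) - 22989) = 72464*((1 - 83) - 22989) = 72464*(-82 - 22989) = 72464*(-23071) = -1671816944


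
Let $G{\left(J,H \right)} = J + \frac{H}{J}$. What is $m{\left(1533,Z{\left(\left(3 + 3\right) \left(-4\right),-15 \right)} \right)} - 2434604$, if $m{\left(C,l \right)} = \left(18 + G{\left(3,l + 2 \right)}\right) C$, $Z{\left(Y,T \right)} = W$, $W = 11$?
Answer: $-2395768$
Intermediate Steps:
$Z{\left(Y,T \right)} = 11$
$m{\left(C,l \right)} = C \left(\frac{65}{3} + \frac{l}{3}\right)$ ($m{\left(C,l \right)} = \left(18 + \left(3 + \frac{l + 2}{3}\right)\right) C = \left(18 + \left(3 + \left(2 + l\right) \frac{1}{3}\right)\right) C = \left(18 + \left(3 + \left(\frac{2}{3} + \frac{l}{3}\right)\right)\right) C = \left(18 + \left(\frac{11}{3} + \frac{l}{3}\right)\right) C = \left(\frac{65}{3} + \frac{l}{3}\right) C = C \left(\frac{65}{3} + \frac{l}{3}\right)$)
$m{\left(1533,Z{\left(\left(3 + 3\right) \left(-4\right),-15 \right)} \right)} - 2434604 = \frac{1}{3} \cdot 1533 \left(65 + 11\right) - 2434604 = \frac{1}{3} \cdot 1533 \cdot 76 - 2434604 = 38836 - 2434604 = -2395768$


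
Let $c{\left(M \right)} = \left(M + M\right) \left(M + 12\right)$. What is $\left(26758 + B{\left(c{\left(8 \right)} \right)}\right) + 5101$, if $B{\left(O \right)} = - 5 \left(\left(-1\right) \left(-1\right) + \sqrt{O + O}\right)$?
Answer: $31854 - 40 \sqrt{10} \approx 31728.0$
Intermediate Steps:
$c{\left(M \right)} = 2 M \left(12 + M\right)$
$B{\left(O \right)} = -5 - 5 \sqrt{2} \sqrt{O}$ ($B{\left(O \right)} = - 5 \left(1 + \sqrt{2 O}\right) = - 5 \left(1 + \sqrt{2} \sqrt{O}\right) = -5 - 5 \sqrt{2} \sqrt{O}$)
$\left(26758 + B{\left(c{\left(8 \right)} \right)}\right) + 5101 = \left(26758 - \left(5 + 5 \sqrt{2} \sqrt{2 \cdot 8 \left(12 + 8\right)}\right)\right) + 5101 = \left(26758 - \left(5 + 5 \sqrt{2} \sqrt{2 \cdot 8 \cdot 20}\right)\right) + 5101 = \left(26758 - \left(5 + 5 \sqrt{2} \sqrt{320}\right)\right) + 5101 = \left(26758 - \left(5 + 5 \sqrt{2} \cdot 8 \sqrt{5}\right)\right) + 5101 = \left(26758 - \left(5 + 40 \sqrt{10}\right)\right) + 5101 = \left(26753 - 40 \sqrt{10}\right) + 5101 = 31854 - 40 \sqrt{10}$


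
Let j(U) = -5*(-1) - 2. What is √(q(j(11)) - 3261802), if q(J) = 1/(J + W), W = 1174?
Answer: 3*I*√502074322409/1177 ≈ 1806.0*I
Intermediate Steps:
j(U) = 3 (j(U) = 5 - 2 = 3)
q(J) = 1/(1174 + J) (q(J) = 1/(J + 1174) = 1/(1174 + J))
√(q(j(11)) - 3261802) = √(1/(1174 + 3) - 3261802) = √(1/1177 - 3261802) = √(-3839140953/1177) = 3*I*√502074322409/1177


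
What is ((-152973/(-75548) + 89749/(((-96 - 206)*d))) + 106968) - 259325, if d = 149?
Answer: -258969437482563/1699754452 ≈ -1.5236e+5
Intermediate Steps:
((-152973/(-75548) + 89749/(((-96 - 206)*d))) + 106968) - 259325 = ((-152973/(-75548) + 89749/(((-96 - 206)*149))) + 106968) - 259325 = ((-152973*(-1/75548) + 89749/((-302*149))) + 106968) - 259325 = ((152973/75548 + 89749/(-44998)) + 106968) - 259325 = ((152973/75548 + 89749*(-1/44998)) + 106968) - 259325 = ((152973/75548 - 89749/44998) + 106968) - 259325 = (51560801/1699754452 + 106968) - 259325 = 181819385782337/1699754452 - 259325 = -258969437482563/1699754452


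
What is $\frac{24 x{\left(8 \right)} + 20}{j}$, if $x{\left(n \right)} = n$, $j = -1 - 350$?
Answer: $- \frac{212}{351} \approx -0.60399$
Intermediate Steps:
$j = -351$ ($j = -1 - 350 = -351$)
$\frac{24 x{\left(8 \right)} + 20}{j} = \frac{24 \cdot 8 + 20}{-351} = \left(192 + 20\right) \left(- \frac{1}{351}\right) = 212 \left(- \frac{1}{351}\right) = - \frac{212}{351}$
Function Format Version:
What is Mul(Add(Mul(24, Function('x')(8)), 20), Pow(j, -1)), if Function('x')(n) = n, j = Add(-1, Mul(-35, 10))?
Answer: Rational(-212, 351) ≈ -0.60399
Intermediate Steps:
j = -351 (j = Add(-1, -350) = -351)
Mul(Add(Mul(24, Function('x')(8)), 20), Pow(j, -1)) = Mul(Add(Mul(24, 8), 20), Pow(-351, -1)) = Mul(Add(192, 20), Rational(-1, 351)) = Mul(212, Rational(-1, 351)) = Rational(-212, 351)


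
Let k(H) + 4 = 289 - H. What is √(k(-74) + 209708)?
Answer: 13*√1243 ≈ 458.33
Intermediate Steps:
k(H) = 285 - H (k(H) = -4 + (289 - H) = 285 - H)
√(k(-74) + 209708) = √((285 - 1*(-74)) + 209708) = √((285 + 74) + 209708) = √(359 + 209708) = √210067 = 13*√1243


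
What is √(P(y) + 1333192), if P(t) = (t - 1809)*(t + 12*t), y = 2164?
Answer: 2*√2830013 ≈ 3364.5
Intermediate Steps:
P(t) = 13*t*(-1809 + t) (P(t) = (-1809 + t)*(13*t) = 13*t*(-1809 + t))
√(P(y) + 1333192) = √(13*2164*(-1809 + 2164) + 1333192) = √(13*2164*355 + 1333192) = √(9986860 + 1333192) = √11320052 = 2*√2830013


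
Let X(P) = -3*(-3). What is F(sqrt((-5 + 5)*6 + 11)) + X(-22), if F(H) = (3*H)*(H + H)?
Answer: 75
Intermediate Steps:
X(P) = 9
F(H) = 6*H**2 (F(H) = (3*H)*(2*H) = 6*H**2)
F(sqrt((-5 + 5)*6 + 11)) + X(-22) = 6*(sqrt((-5 + 5)*6 + 11))**2 + 9 = 6*(sqrt(0*6 + 11))**2 + 9 = 6*(sqrt(0 + 11))**2 + 9 = 6*(sqrt(11))**2 + 9 = 6*11 + 9 = 66 + 9 = 75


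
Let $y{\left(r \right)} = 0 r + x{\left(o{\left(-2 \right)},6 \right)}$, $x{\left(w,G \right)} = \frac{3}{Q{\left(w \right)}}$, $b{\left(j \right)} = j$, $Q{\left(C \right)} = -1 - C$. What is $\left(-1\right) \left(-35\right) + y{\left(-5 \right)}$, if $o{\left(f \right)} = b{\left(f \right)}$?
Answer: $38$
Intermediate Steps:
$o{\left(f \right)} = f$
$x{\left(w,G \right)} = \frac{3}{-1 - w}$
$y{\left(r \right)} = 3$ ($y{\left(r \right)} = 0 r - \frac{3}{1 - 2} = 0 - \frac{3}{-1} = 0 - -3 = 0 + 3 = 3$)
$\left(-1\right) \left(-35\right) + y{\left(-5 \right)} = \left(-1\right) \left(-35\right) + 3 = 35 + 3 = 38$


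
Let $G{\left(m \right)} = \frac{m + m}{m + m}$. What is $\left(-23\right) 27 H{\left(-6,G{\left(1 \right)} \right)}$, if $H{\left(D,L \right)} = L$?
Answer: $-621$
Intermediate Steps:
$G{\left(m \right)} = 1$ ($G{\left(m \right)} = \frac{2 m}{2 m} = 2 m \frac{1}{2 m} = 1$)
$\left(-23\right) 27 H{\left(-6,G{\left(1 \right)} \right)} = \left(-23\right) 27 \cdot 1 = \left(-621\right) 1 = -621$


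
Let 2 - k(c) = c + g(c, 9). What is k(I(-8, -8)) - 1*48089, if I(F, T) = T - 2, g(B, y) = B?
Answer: -48067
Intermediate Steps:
I(F, T) = -2 + T
k(c) = 2 - 2*c (k(c) = 2 - (c + c) = 2 - 2*c)
k(I(-8, -8)) - 1*48089 = (2 - 2*(-2 - 8)) - 1*48089 = (2 - 2*(-10)) - 48089 = (2 + 20) - 48089 = 22 - 48089 = -48067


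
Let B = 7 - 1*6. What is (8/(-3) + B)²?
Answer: 25/9 ≈ 2.7778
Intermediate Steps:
B = 1 (B = 7 - 6 = 1)
(8/(-3) + B)² = (8/(-3) + 1)² = (8*(-⅓) + 1)² = (-8/3 + 1)² = (-5/3)² = 25/9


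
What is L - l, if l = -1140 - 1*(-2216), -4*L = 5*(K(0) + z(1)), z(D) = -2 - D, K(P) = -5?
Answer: -1066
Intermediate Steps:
L = 10 (L = -5*(-5 + (-2 - 1*1))/4 = -5*(-5 + (-2 - 1))/4 = -5*(-5 - 3)/4 = -5*(-8)/4 = -¼*(-40) = 10)
l = 1076 (l = -1140 + 2216 = 1076)
L - l = 10 - 1*1076 = 10 - 1076 = -1066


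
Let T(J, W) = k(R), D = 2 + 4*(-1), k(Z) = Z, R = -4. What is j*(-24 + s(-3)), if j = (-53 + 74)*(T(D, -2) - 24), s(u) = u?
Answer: 15876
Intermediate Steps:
D = -2 (D = 2 - 4 = -2)
T(J, W) = -4
j = -588 (j = (-53 + 74)*(-4 - 24) = 21*(-28) = -588)
j*(-24 + s(-3)) = -588*(-24 - 3) = -588*(-27) = 15876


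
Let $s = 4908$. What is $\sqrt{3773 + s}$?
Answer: $\sqrt{8681} \approx 93.172$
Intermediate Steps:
$\sqrt{3773 + s} = \sqrt{3773 + 4908} = \sqrt{8681}$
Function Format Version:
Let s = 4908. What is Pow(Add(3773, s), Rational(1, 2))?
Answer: Pow(8681, Rational(1, 2)) ≈ 93.172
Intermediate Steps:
Pow(Add(3773, s), Rational(1, 2)) = Pow(Add(3773, 4908), Rational(1, 2)) = Pow(8681, Rational(1, 2))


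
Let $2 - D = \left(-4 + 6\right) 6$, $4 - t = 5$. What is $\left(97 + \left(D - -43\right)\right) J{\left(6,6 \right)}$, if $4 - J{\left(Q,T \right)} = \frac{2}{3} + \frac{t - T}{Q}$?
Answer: $585$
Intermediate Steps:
$t = -1$ ($t = 4 - 5 = -1$)
$J{\left(Q,T \right)} = \frac{10}{3} - \frac{-1 - T}{Q}$ ($J{\left(Q,T \right)} = 4 - \left(\frac{2}{3} + \frac{-1 - T}{Q}\right) = \frac{10}{3} - \frac{-1 - T}{Q}$)
$D = -10$ ($D = 2 - \left(-4 + 6\right) 6 = 2 - 2 \cdot 6 = 2 - 12 = -10$)
$\left(97 + \left(D - -43\right)\right) J{\left(6,6 \right)} = \left(97 - -33\right) \frac{1 + 6 + \frac{10}{3} \cdot 6}{6} = \left(97 + \left(-10 + 43\right)\right) \frac{1 + 6 + 20}{6} = \left(97 + 33\right) \frac{1}{6} \cdot 27 = 130 \cdot \frac{9}{2} = 585$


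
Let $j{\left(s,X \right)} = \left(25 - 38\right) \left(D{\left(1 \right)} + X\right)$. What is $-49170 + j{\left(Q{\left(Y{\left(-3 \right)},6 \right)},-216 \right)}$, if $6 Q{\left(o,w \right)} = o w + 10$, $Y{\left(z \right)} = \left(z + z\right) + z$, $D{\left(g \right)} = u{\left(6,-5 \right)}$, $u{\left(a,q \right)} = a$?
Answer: $-46440$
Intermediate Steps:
$D{\left(g \right)} = 6$
$Y{\left(z \right)} = 3 z$ ($Y{\left(z \right)} = 2 z + z = 3 z$)
$Q{\left(o,w \right)} = \frac{5}{3} + \frac{o w}{6}$ ($Q{\left(o,w \right)} = \frac{o w + 10}{6} = \frac{10 + o w}{6} = \frac{5}{3} + \frac{o w}{6}$)
$j{\left(s,X \right)} = -78 - 13 X$ ($j{\left(s,X \right)} = \left(25 - 38\right) \left(6 + X\right) = - 13 \left(6 + X\right) = -78 - 13 X$)
$-49170 + j{\left(Q{\left(Y{\left(-3 \right)},6 \right)},-216 \right)} = -49170 - -2730 = -49170 + \left(-78 + 2808\right) = -49170 + 2730 = -46440$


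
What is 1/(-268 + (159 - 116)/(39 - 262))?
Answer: -223/59807 ≈ -0.0037287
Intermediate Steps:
1/(-268 + (159 - 116)/(39 - 262)) = 1/(-268 + 43/(-223)) = 1/(-268 + 43*(-1/223)) = 1/(-268 - 43/223) = 1/(-59807/223) = -223/59807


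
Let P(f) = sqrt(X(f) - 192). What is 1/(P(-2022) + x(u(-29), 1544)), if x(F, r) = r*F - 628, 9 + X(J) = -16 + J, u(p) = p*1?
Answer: -45404/2061525455 - I*sqrt(2239)/2061525455 ≈ -2.2024e-5 - 2.2953e-8*I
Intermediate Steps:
u(p) = p
X(J) = -25 + J (X(J) = -9 + (-16 + J) = -25 + J)
x(F, r) = -628 + F*r (x(F, r) = F*r - 628 = -628 + F*r)
P(f) = sqrt(-217 + f) (P(f) = sqrt((-25 + f) - 192) = sqrt(-217 + f))
1/(P(-2022) + x(u(-29), 1544)) = 1/(sqrt(-217 - 2022) + (-628 - 29*1544)) = 1/(sqrt(-2239) + (-628 - 44776)) = 1/(I*sqrt(2239) - 45404) = 1/(-45404 + I*sqrt(2239))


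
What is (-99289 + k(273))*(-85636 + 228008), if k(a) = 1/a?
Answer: -3859120625312/273 ≈ -1.4136e+10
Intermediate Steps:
(-99289 + k(273))*(-85636 + 228008) = (-99289 + 1/273)*(-85636 + 228008) = (-99289 + 1/273)*142372 = -27105896/273*142372 = -3859120625312/273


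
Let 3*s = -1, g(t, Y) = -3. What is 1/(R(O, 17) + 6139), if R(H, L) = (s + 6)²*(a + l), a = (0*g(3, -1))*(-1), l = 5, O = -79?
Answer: 9/56696 ≈ 0.00015874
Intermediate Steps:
s = -⅓ (s = (⅓)*(-1) = -⅓ ≈ -0.33333)
a = 0 (a = (0*(-3))*(-1) = 0*(-1) = 0)
R(H, L) = 1445/9 (R(H, L) = (-⅓ + 6)²*(0 + 5) = (17/3)²*5 = (289/9)*5 = 1445/9)
1/(R(O, 17) + 6139) = 1/(1445/9 + 6139) = 1/(56696/9) = 9/56696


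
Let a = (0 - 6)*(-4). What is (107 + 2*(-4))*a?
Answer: 2376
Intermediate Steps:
a = 24 (a = -6*(-4) = 24)
(107 + 2*(-4))*a = (107 + 2*(-4))*24 = (107 - 8)*24 = 99*24 = 2376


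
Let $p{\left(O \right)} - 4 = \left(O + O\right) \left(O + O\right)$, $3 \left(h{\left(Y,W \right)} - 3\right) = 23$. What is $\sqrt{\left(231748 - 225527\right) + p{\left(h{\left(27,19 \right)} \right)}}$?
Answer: $\frac{\sqrt{60121}}{3} \approx 81.732$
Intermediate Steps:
$h{\left(Y,W \right)} = \frac{32}{3}$ ($h{\left(Y,W \right)} = 3 + \frac{1}{3} \cdot 23 = 3 + \frac{23}{3} = \frac{32}{3}$)
$p{\left(O \right)} = 4 + 4 O^{2}$ ($p{\left(O \right)} = 4 + \left(O + O\right) \left(O + O\right) = 4 + 2 O 2 O = 4 + 4 O^{2}$)
$\sqrt{\left(231748 - 225527\right) + p{\left(h{\left(27,19 \right)} \right)}} = \sqrt{\left(231748 - 225527\right) + \left(4 + 4 \left(\frac{32}{3}\right)^{2}\right)} = \sqrt{\left(231748 - 225527\right) + \left(4 + 4 \cdot \frac{1024}{9}\right)} = \sqrt{6221 + \left(4 + \frac{4096}{9}\right)} = \sqrt{6221 + \frac{4132}{9}} = \sqrt{\frac{60121}{9}} = \frac{\sqrt{60121}}{3}$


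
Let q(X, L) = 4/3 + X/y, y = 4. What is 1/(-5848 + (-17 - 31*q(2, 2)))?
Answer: -6/35531 ≈ -0.00016887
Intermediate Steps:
q(X, L) = 4/3 + X/4
1/(-5848 + (-17 - 31*q(2, 2))) = 1/(-5848 + (-17 - 31*(4/3 + (¼)*2))) = 1/(-5848 + (-17 - 31*(4/3 + ½))) = 1/(-5848 + (-17 - 31*11/6)) = 1/(-5848 + (-17 - 341/6)) = 1/(-5848 - 443/6) = 1/(-35531/6) = -6/35531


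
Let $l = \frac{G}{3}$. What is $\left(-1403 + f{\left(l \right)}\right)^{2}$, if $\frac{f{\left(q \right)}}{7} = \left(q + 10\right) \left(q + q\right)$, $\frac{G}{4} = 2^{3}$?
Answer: $\frac{229492201}{81} \approx 2.8332 \cdot 10^{6}$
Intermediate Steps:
$G = 32$ ($G = 4 \cdot 2^{3} = 4 \cdot 8 = 32$)
$l = \frac{32}{3} \approx 10.667$
$f{\left(q \right)} = 14 q \left(10 + q\right)$ ($f{\left(q \right)} = 7 \left(q + 10\right) \left(q + q\right) = 7 \left(10 + q\right) 2 q = 7 \cdot 2 q \left(10 + q\right) = 14 q \left(10 + q\right)$)
$\left(-1403 + f{\left(l \right)}\right)^{2} = \left(-1403 + 14 \cdot \frac{32}{3} \left(10 + \frac{32}{3}\right)\right)^{2} = \left(-1403 + 14 \cdot \frac{32}{3} \cdot \frac{62}{3}\right)^{2} = \left(-1403 + \frac{27776}{9}\right)^{2} = \left(\frac{15149}{9}\right)^{2} = \frac{229492201}{81}$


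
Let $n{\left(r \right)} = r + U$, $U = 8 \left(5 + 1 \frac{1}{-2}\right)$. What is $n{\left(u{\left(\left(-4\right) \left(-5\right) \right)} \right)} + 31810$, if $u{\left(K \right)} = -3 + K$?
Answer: $31863$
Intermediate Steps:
$U = 36$ ($U = 8 \left(5 + 1 \left(- \frac{1}{2}\right)\right) = 8 \left(5 - \frac{1}{2}\right) = 8 \cdot \frac{9}{2} = 36$)
$n{\left(r \right)} = 36 + r$ ($n{\left(r \right)} = r + 36 = 36 + r$)
$n{\left(u{\left(\left(-4\right) \left(-5\right) \right)} \right)} + 31810 = \left(36 - -17\right) + 31810 = \left(36 + \left(-3 + 20\right)\right) + 31810 = \left(36 + 17\right) + 31810 = 53 + 31810 = 31863$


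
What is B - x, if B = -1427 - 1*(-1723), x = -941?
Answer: 1237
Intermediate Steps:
B = 296 (B = -1427 + 1723 = 296)
B - x = 296 - 1*(-941) = 296 + 941 = 1237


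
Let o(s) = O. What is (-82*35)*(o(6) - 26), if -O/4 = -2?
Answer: 51660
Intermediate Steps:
O = 8 (O = -4*(-2) = 8)
o(s) = 8
(-82*35)*(o(6) - 26) = (-82*35)*(8 - 26) = -2870*(-18) = 51660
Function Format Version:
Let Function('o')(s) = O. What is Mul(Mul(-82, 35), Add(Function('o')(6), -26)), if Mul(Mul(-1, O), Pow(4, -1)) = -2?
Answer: 51660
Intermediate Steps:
O = 8 (O = Mul(-4, -2) = 8)
Function('o')(s) = 8
Mul(Mul(-82, 35), Add(Function('o')(6), -26)) = Mul(Mul(-82, 35), Add(8, -26)) = Mul(-2870, -18) = 51660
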